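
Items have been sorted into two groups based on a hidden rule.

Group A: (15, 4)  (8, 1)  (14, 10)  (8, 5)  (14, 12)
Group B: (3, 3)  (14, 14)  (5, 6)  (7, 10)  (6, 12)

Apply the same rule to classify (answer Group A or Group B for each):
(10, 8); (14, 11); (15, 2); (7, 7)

One predicate separates the groups cleanly: first > second.
(10, 8): Group A (10 > 8).
(14, 11): Group A (14 > 11).
(15, 2): Group A (15 > 2).
(7, 7): Group B (7 = 7).

Group A, Group A, Group A, Group B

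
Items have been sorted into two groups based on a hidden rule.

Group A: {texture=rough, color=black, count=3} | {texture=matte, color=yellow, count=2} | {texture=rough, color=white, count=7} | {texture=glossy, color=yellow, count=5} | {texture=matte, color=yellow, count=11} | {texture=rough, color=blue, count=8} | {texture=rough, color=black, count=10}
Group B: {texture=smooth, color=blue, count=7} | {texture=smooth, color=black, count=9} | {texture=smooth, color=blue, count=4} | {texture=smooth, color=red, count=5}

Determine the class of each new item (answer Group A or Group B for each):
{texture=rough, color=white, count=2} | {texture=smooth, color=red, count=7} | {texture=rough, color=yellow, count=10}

Rule: texture is not smooth. This holds for each 'Group A' example and fails for each 'Group B' one.
{texture=rough, color=white, count=2} — texture is rough, hence Group A. {texture=smooth, color=red, count=7} — texture is smooth, hence Group B. {texture=rough, color=yellow, count=10} — texture is rough, hence Group A.

Group A, Group B, Group A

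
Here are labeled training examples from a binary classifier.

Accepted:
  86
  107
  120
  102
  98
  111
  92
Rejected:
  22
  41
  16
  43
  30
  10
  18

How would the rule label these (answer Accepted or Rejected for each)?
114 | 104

Accepted, Accepted

'Accepted' ⟺ at least 86.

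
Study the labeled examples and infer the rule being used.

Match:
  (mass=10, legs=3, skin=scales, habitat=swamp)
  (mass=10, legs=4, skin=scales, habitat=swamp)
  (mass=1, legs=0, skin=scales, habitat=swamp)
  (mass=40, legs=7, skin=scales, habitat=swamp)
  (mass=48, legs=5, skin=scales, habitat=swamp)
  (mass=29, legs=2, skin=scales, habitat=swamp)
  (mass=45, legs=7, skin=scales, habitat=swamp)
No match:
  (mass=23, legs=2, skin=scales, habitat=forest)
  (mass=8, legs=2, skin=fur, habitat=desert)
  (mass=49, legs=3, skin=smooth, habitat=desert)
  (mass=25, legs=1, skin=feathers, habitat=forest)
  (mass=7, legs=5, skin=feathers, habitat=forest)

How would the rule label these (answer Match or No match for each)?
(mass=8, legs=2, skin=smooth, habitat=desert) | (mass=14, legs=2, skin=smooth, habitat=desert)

No match, No match

All 'Match' examples share one property — habitat is swamp — and every 'No match' example lacks it.
(mass=8, legs=2, skin=smooth, habitat=desert): No match (habitat is desert). (mass=14, legs=2, skin=smooth, habitat=desert): No match (habitat is desert).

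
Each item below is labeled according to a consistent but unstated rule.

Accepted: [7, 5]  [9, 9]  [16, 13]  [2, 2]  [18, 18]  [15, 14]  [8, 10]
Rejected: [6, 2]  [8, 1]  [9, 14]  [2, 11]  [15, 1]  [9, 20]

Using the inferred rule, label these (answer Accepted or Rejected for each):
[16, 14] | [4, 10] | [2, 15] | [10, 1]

One predicate separates the groups cleanly: |first − second| ≤ 3.
Accepted: [16, 14], since |16−14| = 2. Rejected: [4, 10], since |4−10| = 6. Rejected: [2, 15], since |2−15| = 13. Rejected: [10, 1], since |10−1| = 9.

Accepted, Rejected, Rejected, Rejected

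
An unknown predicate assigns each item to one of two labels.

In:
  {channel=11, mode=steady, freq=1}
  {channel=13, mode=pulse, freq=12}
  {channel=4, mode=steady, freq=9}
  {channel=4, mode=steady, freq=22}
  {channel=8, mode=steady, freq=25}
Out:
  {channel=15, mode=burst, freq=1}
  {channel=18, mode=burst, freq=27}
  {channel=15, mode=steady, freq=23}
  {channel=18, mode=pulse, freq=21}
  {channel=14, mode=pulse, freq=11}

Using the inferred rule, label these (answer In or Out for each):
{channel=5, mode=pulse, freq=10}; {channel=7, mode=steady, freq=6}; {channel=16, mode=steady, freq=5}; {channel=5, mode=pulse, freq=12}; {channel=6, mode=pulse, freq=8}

The rule appears to be: channel ≤ 13.
{channel=5, mode=pulse, freq=10} — channel = 5, hence In.
{channel=7, mode=steady, freq=6} — channel = 7, hence In.
{channel=16, mode=steady, freq=5} — channel = 16, hence Out.
{channel=5, mode=pulse, freq=12} — channel = 5, hence In.
{channel=6, mode=pulse, freq=8} — channel = 6, hence In.

In, In, Out, In, In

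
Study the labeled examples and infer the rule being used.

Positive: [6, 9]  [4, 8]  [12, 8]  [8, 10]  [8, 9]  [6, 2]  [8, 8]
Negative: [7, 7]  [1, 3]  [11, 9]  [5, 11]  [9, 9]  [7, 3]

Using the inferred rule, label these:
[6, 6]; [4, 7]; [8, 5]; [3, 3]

Positive, Positive, Positive, Negative

The distinguishing property — first is even — holds for all the 'Positive' cases and none of the 'Negative' cases.
Positive: [6, 6], since first 6.
Positive: [4, 7], since first 4.
Positive: [8, 5], since first 8.
Negative: [3, 3], since first 3.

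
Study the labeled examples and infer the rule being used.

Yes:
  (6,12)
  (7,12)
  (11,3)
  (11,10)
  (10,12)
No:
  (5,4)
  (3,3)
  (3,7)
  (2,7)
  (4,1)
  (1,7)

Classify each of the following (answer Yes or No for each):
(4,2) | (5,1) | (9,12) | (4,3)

No, No, Yes, No

Every 'Yes' example satisfies: sum ≥ 14. None of the 'No' examples do.
(4,2): 4+2 = 6 — lacks this property, so No. (5,1): 5+1 = 6 — lacks this property, so No. (9,12): 9+12 = 21 — matches, so Yes. (4,3): 4+3 = 7 — lacks this property, so No.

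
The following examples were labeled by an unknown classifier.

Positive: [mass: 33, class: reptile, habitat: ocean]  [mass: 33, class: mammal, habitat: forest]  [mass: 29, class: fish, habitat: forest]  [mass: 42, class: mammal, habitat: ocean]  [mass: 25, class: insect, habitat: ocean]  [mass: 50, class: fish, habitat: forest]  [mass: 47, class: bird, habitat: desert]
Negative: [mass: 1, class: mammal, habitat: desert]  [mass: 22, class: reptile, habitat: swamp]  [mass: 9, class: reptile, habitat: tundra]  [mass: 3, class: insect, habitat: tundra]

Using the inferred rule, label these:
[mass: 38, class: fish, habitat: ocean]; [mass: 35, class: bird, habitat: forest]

Positive, Positive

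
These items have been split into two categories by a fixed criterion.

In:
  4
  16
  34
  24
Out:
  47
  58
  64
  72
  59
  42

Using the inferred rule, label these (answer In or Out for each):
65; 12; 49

Out, In, Out

The common property of the 'In' items is: at most 34. No 'Out' item has it.
65: 65 > 34 — doesn't match, so Out.
12: 12 ≤ 34 — has this property, so In.
49: 49 > 34 — doesn't match, so Out.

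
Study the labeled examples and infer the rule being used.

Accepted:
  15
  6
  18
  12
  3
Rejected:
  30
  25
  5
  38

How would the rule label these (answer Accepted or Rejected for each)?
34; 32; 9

Rejected, Rejected, Accepted

The distinguishing property — multiple of 3 AND at most 18 — holds for all the 'Accepted' cases and none of the 'Rejected' cases.
Rejected: 34, since 34 = 3·11 + 1, 34 > 18.
Rejected: 32, since 32 = 3·10 + 2, 32 > 18.
Accepted: 9, since 9 = 3·3, 9 ≤ 18.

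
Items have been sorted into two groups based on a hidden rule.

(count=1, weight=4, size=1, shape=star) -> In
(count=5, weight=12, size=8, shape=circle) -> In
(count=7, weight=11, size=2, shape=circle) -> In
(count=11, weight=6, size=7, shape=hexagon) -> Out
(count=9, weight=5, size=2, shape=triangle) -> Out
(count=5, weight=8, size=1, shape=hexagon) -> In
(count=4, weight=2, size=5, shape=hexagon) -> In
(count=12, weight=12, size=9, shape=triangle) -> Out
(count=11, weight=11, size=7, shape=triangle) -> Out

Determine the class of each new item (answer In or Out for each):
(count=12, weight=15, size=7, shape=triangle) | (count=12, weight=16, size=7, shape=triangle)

Out, Out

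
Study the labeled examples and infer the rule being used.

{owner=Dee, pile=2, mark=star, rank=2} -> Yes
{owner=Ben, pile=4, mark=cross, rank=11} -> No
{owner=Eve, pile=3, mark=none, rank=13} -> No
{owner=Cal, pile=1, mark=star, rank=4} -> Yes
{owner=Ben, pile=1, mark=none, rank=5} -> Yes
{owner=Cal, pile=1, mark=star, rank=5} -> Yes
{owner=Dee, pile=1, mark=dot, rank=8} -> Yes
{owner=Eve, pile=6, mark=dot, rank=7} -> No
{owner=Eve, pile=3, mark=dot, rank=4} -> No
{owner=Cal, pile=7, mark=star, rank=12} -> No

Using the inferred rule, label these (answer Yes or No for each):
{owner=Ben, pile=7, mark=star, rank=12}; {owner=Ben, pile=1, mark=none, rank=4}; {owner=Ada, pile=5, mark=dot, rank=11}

No, Yes, No

The rule appears to be: pile ≤ 2.
{owner=Ben, pile=7, mark=star, rank=12} → pile = 7 → No.
{owner=Ben, pile=1, mark=none, rank=4} → pile = 1 → Yes.
{owner=Ada, pile=5, mark=dot, rank=11} → pile = 5 → No.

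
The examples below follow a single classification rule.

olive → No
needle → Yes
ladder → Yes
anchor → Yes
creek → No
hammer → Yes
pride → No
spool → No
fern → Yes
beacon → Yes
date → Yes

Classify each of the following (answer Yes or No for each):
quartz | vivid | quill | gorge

Yes, No, No, No

The simplest hypothesis consistent with all the labels is: even length.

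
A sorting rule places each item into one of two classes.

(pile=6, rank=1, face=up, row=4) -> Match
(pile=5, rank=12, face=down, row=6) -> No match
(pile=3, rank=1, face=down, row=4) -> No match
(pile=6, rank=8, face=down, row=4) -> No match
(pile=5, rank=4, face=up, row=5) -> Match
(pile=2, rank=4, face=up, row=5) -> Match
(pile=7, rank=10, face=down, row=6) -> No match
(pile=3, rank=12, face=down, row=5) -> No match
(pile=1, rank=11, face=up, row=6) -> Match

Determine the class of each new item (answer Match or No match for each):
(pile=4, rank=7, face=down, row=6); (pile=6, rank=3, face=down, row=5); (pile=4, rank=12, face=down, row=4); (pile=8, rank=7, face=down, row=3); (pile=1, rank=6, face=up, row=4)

No match, No match, No match, No match, Match

The distinguishing property — face is up — holds for all the 'Match' cases and none of the 'No match' cases.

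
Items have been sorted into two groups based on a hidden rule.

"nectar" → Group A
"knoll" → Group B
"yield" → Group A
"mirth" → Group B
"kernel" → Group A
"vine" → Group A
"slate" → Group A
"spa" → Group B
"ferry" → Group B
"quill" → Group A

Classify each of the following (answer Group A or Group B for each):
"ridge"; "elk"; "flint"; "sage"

Group A, Group B, Group B, Group A

The distinguishing property — has ≥ 2 vowels — holds for all the 'Group A' cases and none of the 'Group B' cases.
"ridge" → 2 vowels → Group A. "elk" → 1 vowel → Group B. "flint" → 1 vowel → Group B. "sage" → 2 vowels → Group A.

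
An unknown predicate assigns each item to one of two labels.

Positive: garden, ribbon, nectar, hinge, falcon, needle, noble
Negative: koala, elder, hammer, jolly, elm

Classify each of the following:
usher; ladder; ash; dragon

'Positive' ⟺ contains 'n'.
usher: no 'n', does not pass → Negative. ladder: no 'n', does not pass → Negative. ash: no 'n', does not pass → Negative. dragon: has 'n', matches → Positive.

Negative, Negative, Negative, Positive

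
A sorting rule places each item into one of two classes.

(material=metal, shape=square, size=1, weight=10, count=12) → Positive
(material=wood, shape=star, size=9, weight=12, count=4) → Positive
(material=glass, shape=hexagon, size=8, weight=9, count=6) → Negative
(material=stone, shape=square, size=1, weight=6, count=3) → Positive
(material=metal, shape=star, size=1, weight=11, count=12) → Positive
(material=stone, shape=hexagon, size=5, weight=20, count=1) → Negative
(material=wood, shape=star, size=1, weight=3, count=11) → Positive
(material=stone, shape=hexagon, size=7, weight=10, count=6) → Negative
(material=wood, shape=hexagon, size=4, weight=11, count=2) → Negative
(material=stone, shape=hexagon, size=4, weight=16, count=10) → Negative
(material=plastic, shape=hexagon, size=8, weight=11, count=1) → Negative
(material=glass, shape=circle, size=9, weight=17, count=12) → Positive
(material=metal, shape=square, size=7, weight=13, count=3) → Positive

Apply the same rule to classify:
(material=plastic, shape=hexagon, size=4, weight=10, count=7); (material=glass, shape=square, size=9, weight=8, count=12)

Negative, Positive

One predicate separates the groups cleanly: shape is not hexagon.
(material=plastic, shape=hexagon, size=4, weight=10, count=7): shape is hexagon — does not fit, so Negative.
(material=glass, shape=square, size=9, weight=8, count=12): shape is square — passes, so Positive.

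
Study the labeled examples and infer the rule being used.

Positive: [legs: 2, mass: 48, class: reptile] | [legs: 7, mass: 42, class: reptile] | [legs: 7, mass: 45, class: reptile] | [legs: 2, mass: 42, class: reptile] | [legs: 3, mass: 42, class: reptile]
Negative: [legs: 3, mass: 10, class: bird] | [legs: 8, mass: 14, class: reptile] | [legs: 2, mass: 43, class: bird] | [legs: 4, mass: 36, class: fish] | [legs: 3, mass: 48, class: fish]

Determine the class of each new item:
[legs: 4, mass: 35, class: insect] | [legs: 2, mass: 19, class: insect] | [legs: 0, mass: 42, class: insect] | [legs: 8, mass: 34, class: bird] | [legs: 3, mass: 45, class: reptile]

Negative, Negative, Negative, Negative, Positive

The simplest hypothesis consistent with all the labels is: class is reptile AND legs ≤ 7.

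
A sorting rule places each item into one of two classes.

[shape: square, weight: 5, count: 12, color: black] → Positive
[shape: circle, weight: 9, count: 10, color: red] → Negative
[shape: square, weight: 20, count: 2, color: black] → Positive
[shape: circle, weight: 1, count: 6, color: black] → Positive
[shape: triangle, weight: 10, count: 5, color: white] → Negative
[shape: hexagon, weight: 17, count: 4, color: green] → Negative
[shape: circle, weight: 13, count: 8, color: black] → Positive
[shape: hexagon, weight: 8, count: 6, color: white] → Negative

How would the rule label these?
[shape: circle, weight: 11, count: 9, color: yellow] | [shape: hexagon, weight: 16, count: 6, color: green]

All 'Positive' examples share one property — color is black — and every 'Negative' example lacks it.

Negative, Negative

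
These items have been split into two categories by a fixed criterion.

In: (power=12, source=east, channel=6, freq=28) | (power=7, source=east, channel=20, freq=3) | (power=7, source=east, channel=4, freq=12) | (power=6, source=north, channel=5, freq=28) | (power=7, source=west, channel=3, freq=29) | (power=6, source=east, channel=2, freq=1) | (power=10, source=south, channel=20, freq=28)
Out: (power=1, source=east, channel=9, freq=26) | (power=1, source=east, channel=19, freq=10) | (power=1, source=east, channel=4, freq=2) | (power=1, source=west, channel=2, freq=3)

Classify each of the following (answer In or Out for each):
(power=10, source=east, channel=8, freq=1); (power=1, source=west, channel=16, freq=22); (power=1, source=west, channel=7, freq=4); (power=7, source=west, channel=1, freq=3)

In, Out, Out, In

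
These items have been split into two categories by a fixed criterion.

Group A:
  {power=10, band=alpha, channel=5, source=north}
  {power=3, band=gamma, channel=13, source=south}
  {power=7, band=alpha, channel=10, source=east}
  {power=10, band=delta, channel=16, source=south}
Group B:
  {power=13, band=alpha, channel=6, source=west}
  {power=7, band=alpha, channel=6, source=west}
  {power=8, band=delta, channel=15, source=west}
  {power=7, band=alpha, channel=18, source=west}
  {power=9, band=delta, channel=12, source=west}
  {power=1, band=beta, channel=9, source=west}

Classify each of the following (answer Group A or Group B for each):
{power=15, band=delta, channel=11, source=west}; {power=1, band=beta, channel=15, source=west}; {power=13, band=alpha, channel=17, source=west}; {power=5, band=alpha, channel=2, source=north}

Group B, Group B, Group B, Group A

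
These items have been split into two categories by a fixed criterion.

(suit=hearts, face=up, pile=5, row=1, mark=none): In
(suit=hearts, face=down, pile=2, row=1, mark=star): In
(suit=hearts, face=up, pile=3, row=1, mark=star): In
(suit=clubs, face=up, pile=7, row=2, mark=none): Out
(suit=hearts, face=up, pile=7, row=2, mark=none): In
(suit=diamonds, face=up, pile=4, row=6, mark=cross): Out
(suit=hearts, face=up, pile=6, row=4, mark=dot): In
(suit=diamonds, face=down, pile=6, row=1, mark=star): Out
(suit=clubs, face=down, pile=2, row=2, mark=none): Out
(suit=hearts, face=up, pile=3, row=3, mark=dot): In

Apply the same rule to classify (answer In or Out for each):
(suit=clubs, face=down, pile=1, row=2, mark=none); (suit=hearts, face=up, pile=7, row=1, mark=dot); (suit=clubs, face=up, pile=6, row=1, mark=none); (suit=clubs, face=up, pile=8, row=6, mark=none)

'In' ⟺ suit is hearts.
(suit=clubs, face=down, pile=1, row=2, mark=none): suit is clubs, fails this test → Out. (suit=hearts, face=up, pile=7, row=1, mark=dot): suit is hearts, has this property → In. (suit=clubs, face=up, pile=6, row=1, mark=none): suit is clubs, fails this test → Out. (suit=clubs, face=up, pile=8, row=6, mark=none): suit is clubs, fails this test → Out.

Out, In, Out, Out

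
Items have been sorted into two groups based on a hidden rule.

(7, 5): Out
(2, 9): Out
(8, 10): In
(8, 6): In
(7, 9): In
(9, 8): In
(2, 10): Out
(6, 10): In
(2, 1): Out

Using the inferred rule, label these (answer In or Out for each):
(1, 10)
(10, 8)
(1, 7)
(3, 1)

All 'In' examples share one property — sum ≥ 14 — and every 'Out' example lacks it.
(1, 10): 1+10 = 11, lacks this property → Out.
(10, 8): 10+8 = 18, has this property → In.
(1, 7): 1+7 = 8, lacks this property → Out.
(3, 1): 3+1 = 4, lacks this property → Out.

Out, In, Out, Out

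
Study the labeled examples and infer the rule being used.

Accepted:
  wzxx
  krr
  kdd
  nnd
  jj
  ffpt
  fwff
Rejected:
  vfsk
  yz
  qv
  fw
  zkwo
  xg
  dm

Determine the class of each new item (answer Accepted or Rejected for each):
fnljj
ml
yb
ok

Accepted, Rejected, Rejected, Rejected

The classifier is using: has a double letter.
fnljj: Accepted ('jj' doubled).
ml: Rejected (no doubled letter).
yb: Rejected (no doubled letter).
ok: Rejected (no doubled letter).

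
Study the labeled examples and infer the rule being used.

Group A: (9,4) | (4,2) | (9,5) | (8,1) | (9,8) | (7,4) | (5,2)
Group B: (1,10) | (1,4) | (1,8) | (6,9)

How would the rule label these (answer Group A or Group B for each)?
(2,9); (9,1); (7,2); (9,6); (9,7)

The simplest hypothesis consistent with all the labels is: first > second.
(2,9): 2 < 9 — lacks this property, so Group B. (9,1): 9 > 1 — checks out, so Group A. (7,2): 7 > 2 — checks out, so Group A. (9,6): 9 > 6 — checks out, so Group A. (9,7): 9 > 7 — checks out, so Group A.

Group B, Group A, Group A, Group A, Group A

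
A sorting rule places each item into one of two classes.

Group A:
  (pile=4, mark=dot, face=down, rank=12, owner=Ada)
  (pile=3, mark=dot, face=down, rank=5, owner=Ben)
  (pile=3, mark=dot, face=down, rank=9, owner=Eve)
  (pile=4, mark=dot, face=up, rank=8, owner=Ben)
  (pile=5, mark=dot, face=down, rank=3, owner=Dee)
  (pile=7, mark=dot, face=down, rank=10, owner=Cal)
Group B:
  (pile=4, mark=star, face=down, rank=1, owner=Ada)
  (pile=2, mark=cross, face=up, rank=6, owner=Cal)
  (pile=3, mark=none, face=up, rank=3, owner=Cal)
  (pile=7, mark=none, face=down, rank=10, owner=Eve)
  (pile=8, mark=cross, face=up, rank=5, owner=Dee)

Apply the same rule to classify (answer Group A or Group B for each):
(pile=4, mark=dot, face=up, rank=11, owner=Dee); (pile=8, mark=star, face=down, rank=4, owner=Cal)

Group A, Group B

The simplest hypothesis consistent with all the labels is: mark is dot.
(pile=4, mark=dot, face=up, rank=11, owner=Dee): mark is dot, checks out → Group A.
(pile=8, mark=star, face=down, rank=4, owner=Cal): mark is star, does not satisfy this → Group B.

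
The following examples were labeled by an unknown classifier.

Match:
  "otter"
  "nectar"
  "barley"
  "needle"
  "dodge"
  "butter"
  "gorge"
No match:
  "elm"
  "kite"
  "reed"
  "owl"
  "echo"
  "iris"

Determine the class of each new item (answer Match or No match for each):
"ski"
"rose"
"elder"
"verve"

The simplest hypothesis consistent with all the labels is: length ≥ 5.

No match, No match, Match, Match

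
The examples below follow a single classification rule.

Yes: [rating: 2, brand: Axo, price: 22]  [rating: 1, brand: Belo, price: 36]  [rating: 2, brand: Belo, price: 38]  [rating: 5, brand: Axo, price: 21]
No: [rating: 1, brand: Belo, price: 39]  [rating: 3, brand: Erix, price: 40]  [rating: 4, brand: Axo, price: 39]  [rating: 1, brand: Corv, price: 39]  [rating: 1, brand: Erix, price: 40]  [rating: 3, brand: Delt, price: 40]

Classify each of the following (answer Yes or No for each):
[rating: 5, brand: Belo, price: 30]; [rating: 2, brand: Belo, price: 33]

Rule: price ≤ 38. This holds for each 'Yes' example and fails for each 'No' one.
Yes: [rating: 5, brand: Belo, price: 30], since price = 30.
Yes: [rating: 2, brand: Belo, price: 33], since price = 33.

Yes, Yes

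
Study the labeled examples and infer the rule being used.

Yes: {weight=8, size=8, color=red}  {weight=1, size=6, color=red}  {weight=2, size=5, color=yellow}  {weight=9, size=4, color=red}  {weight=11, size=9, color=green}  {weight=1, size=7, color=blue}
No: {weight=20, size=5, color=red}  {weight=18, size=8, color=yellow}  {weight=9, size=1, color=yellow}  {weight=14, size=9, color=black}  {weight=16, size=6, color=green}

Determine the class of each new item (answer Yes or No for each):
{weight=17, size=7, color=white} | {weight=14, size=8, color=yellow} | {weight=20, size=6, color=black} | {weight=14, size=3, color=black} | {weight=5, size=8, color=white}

Every 'Yes' example satisfies: weight ≤ 11 AND size ≥ 4. None of the 'No' examples do.
No: {weight=17, size=7, color=white}, since weight = 17, size = 7. No: {weight=14, size=8, color=yellow}, since weight = 14, size = 8. No: {weight=20, size=6, color=black}, since weight = 20, size = 6. No: {weight=14, size=3, color=black}, since weight = 14, size = 3. Yes: {weight=5, size=8, color=white}, since weight = 5, size = 8.

No, No, No, No, Yes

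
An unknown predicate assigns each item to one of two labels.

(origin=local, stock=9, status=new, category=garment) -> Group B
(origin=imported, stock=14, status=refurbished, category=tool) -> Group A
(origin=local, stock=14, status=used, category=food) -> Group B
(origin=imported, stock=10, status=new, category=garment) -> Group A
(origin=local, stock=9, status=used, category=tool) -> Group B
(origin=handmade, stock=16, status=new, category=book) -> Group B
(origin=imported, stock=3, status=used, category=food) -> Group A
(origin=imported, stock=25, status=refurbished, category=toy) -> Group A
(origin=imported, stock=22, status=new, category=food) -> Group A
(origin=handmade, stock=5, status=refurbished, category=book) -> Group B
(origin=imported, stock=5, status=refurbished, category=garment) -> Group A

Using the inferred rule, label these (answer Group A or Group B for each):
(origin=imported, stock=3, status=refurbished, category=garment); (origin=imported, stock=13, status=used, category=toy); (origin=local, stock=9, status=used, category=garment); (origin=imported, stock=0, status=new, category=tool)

Group A, Group A, Group B, Group A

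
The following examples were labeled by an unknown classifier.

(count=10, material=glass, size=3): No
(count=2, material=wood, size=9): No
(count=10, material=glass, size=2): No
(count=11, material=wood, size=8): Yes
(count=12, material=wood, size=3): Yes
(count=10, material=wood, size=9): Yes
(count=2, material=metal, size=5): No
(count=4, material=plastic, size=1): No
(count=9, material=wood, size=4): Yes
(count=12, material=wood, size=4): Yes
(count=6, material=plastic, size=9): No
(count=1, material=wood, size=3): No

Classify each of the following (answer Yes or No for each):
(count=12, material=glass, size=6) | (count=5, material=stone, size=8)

The pattern is that an item is 'Yes' exactly when: material is wood AND count ≥ 4.

No, No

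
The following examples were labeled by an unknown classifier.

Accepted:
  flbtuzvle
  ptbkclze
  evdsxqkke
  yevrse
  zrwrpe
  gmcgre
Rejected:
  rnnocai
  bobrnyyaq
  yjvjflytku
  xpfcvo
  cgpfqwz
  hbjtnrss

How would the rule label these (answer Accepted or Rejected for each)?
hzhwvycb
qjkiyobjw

Rejected, Rejected

The classifier is using: contains 'e'.
Rejected: hzhwvycb, since no 'e'.
Rejected: qjkiyobjw, since no 'e'.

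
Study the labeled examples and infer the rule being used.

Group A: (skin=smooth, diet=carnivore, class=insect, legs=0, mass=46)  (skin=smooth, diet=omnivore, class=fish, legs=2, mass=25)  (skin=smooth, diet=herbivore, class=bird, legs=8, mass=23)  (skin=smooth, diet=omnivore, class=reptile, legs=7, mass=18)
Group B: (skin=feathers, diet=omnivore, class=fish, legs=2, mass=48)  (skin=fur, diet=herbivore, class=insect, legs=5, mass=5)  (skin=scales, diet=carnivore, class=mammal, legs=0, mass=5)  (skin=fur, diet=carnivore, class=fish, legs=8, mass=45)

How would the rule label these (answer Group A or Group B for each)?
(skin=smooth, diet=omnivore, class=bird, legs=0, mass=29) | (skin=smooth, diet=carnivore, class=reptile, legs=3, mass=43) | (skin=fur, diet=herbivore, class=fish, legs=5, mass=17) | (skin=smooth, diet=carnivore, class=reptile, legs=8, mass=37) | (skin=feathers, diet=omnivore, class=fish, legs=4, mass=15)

Group A, Group A, Group B, Group A, Group B

A rule that fits every label: skin is smooth — true of each 'Group A' example, false of each 'Group B' one.
(skin=smooth, diet=omnivore, class=bird, legs=0, mass=29): Group A (skin is smooth). (skin=smooth, diet=carnivore, class=reptile, legs=3, mass=43): Group A (skin is smooth). (skin=fur, diet=herbivore, class=fish, legs=5, mass=17): Group B (skin is fur). (skin=smooth, diet=carnivore, class=reptile, legs=8, mass=37): Group A (skin is smooth). (skin=feathers, diet=omnivore, class=fish, legs=4, mass=15): Group B (skin is feathers).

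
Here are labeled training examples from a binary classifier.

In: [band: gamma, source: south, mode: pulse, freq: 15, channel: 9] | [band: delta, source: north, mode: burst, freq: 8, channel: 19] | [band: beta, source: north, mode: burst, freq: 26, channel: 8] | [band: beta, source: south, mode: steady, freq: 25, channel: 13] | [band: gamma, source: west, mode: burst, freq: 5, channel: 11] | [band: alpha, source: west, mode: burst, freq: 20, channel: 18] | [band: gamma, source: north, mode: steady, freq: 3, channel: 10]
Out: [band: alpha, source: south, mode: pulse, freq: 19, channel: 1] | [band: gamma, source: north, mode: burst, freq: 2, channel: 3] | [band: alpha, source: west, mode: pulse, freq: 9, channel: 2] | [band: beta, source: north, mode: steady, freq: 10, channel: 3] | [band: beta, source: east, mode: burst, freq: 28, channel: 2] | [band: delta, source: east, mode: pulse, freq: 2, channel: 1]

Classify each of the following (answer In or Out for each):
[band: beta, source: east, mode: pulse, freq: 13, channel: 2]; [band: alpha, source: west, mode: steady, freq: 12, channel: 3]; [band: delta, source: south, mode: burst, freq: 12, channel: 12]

Out, Out, In

A rule that fits every label: channel ≥ 8 — true of each 'In' example, false of each 'Out' one.
[band: beta, source: east, mode: pulse, freq: 13, channel: 2]: channel = 2 — doesn't qualify, so Out.
[band: alpha, source: west, mode: steady, freq: 12, channel: 3]: channel = 3 — doesn't qualify, so Out.
[band: delta, source: south, mode: burst, freq: 12, channel: 12]: channel = 12 — has this property, so In.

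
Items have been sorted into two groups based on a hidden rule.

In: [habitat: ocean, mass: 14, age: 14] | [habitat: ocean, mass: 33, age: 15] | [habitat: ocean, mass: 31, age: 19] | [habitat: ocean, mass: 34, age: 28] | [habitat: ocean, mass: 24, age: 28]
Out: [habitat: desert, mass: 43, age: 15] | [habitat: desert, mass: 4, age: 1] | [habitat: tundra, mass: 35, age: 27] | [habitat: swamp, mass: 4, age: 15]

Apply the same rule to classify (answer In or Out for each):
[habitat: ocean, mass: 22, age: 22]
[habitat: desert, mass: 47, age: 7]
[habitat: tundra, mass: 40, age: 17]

In, Out, Out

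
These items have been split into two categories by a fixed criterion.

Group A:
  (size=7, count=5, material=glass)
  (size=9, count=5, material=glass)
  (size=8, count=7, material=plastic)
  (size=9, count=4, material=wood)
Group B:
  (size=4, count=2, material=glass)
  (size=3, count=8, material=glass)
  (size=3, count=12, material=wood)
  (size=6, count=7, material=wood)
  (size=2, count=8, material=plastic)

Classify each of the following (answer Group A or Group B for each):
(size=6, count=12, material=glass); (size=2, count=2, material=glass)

Group B, Group B

The classifier is using: size ≥ 7.
(size=6, count=12, material=glass): Group B (size = 6). (size=2, count=2, material=glass): Group B (size = 2).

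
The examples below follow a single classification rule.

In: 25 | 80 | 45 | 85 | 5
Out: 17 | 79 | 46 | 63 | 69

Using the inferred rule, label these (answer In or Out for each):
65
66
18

One predicate separates the groups cleanly: multiple of 5.
65: In (65 = 5·13). 66: Out (66 = 5·13 + 1). 18: Out (18 = 5·3 + 3).

In, Out, Out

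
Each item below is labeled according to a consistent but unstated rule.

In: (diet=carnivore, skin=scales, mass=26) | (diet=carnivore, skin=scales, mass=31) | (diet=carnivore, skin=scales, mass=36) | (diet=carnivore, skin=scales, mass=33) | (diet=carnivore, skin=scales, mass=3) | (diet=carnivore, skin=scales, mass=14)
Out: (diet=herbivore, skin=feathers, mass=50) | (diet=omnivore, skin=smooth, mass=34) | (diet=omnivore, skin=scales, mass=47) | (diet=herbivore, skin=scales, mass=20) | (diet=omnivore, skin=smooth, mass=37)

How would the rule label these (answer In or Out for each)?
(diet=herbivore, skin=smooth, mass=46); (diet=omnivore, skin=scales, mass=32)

Out, Out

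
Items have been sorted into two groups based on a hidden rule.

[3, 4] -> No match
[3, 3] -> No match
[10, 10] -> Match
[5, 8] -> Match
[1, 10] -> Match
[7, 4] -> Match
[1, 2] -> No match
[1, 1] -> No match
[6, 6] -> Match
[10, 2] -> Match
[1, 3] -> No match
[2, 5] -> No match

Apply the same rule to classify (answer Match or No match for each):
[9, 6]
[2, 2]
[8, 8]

Match, No match, Match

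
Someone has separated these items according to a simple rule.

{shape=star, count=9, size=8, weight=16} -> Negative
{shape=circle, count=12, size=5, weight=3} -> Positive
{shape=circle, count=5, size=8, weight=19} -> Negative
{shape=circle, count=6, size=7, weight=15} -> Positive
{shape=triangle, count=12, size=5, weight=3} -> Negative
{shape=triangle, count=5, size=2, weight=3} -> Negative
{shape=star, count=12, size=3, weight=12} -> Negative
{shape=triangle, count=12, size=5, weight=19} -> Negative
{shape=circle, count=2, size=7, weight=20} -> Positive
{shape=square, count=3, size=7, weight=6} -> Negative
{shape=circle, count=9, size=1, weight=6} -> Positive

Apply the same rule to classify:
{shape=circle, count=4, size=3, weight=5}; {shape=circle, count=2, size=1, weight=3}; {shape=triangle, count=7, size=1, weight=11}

Positive, Positive, Negative

The pattern is that an item is 'Positive' exactly when: shape is circle AND size ≤ 7.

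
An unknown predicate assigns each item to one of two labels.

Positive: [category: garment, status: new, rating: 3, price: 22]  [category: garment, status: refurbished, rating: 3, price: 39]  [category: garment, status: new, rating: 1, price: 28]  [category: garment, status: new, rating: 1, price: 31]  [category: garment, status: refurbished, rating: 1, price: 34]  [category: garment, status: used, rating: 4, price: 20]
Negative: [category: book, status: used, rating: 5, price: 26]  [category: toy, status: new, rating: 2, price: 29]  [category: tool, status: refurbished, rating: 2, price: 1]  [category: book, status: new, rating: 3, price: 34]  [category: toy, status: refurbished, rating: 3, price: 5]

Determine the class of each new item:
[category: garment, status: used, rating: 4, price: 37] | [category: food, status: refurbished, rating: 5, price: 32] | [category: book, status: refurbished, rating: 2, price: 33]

Rule: category is garment. This holds for each 'Positive' example and fails for each 'Negative' one.
[category: garment, status: used, rating: 4, price: 37] → category is garment → Positive. [category: food, status: refurbished, rating: 5, price: 32] → category is food → Negative. [category: book, status: refurbished, rating: 2, price: 33] → category is book → Negative.

Positive, Negative, Negative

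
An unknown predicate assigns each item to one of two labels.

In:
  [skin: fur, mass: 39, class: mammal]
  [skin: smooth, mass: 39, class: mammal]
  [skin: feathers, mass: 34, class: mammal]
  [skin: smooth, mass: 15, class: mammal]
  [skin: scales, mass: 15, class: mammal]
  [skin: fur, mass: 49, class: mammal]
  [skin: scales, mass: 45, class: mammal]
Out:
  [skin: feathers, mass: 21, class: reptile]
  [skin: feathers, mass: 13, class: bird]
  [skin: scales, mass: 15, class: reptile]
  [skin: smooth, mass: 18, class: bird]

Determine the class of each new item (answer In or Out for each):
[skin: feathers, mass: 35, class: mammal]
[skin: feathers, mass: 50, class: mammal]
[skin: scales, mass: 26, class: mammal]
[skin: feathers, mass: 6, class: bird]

In, In, In, Out

A rule that fits every label: class is mammal — true of each 'In' example, false of each 'Out' one.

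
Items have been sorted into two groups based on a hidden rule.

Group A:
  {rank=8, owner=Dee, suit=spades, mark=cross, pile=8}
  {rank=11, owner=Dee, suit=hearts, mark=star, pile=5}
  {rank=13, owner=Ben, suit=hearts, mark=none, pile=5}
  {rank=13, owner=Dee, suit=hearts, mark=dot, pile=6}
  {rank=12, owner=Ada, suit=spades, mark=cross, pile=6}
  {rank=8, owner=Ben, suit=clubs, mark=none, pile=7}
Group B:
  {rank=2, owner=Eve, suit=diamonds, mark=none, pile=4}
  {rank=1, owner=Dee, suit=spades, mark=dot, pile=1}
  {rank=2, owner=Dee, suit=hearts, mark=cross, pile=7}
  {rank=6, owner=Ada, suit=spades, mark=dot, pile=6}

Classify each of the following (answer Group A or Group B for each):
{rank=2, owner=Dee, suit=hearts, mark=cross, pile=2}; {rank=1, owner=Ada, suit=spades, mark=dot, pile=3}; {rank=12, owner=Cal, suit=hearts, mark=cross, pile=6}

Group B, Group B, Group A

Every 'Group A' example satisfies: rank ≥ 8. None of the 'Group B' examples do.
{rank=2, owner=Dee, suit=hearts, mark=cross, pile=2}: rank = 2, fails the rule → Group B. {rank=1, owner=Ada, suit=spades, mark=dot, pile=3}: rank = 1, fails the rule → Group B. {rank=12, owner=Cal, suit=hearts, mark=cross, pile=6}: rank = 12, fits → Group A.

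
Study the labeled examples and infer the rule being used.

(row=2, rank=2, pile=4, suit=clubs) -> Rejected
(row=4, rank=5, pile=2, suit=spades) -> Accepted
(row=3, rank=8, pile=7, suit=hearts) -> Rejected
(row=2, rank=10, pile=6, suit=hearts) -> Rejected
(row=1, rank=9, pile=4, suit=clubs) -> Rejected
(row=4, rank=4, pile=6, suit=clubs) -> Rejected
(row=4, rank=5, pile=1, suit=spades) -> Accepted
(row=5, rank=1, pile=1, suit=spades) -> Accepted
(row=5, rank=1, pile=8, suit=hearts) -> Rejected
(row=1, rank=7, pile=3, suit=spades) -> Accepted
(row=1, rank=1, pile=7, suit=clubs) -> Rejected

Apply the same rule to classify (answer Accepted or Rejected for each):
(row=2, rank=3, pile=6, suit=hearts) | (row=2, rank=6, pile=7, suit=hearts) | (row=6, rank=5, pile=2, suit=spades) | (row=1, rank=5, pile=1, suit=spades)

The rule appears to be: suit is spades.
Rejected: (row=2, rank=3, pile=6, suit=hearts), since suit is hearts.
Rejected: (row=2, rank=6, pile=7, suit=hearts), since suit is hearts.
Accepted: (row=6, rank=5, pile=2, suit=spades), since suit is spades.
Accepted: (row=1, rank=5, pile=1, suit=spades), since suit is spades.

Rejected, Rejected, Accepted, Accepted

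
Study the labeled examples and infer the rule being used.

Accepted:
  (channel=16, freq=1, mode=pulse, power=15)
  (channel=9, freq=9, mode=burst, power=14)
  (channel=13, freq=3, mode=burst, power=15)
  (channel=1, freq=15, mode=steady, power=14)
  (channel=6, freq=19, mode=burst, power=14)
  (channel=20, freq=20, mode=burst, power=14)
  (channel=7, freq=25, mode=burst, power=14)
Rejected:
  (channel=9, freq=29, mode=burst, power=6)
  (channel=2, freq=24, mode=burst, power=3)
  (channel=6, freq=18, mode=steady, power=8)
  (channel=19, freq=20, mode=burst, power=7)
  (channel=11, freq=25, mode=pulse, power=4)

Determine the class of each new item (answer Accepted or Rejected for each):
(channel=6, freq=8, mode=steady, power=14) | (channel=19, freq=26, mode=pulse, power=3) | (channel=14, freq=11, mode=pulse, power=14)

Accepted, Rejected, Accepted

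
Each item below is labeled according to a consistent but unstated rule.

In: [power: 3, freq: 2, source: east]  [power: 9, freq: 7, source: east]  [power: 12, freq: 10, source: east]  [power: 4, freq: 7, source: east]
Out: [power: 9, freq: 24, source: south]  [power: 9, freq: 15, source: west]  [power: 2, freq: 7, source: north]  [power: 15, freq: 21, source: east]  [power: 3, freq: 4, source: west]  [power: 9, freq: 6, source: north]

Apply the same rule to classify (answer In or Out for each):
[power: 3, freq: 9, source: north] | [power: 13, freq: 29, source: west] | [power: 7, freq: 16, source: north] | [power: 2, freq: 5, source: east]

The distinguishing property — source is east AND freq ≤ 10 — holds for all the 'In' cases and none of the 'Out' cases.
[power: 3, freq: 9, source: north]: source is north, freq = 9, fails this test → Out.
[power: 13, freq: 29, source: west]: source is west, freq = 29, fails this test → Out.
[power: 7, freq: 16, source: north]: source is north, freq = 16, fails this test → Out.
[power: 2, freq: 5, source: east]: source is east, freq = 5, checks out → In.

Out, Out, Out, In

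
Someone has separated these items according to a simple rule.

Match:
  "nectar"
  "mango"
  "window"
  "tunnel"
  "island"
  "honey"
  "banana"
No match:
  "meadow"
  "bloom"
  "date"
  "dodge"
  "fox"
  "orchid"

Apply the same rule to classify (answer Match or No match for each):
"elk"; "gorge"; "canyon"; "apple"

One predicate separates the groups cleanly: contains 'n'.
"elk" — no 'n', hence No match.
"gorge" — no 'n', hence No match.
"canyon" — has 'n', hence Match.
"apple" — no 'n', hence No match.

No match, No match, Match, No match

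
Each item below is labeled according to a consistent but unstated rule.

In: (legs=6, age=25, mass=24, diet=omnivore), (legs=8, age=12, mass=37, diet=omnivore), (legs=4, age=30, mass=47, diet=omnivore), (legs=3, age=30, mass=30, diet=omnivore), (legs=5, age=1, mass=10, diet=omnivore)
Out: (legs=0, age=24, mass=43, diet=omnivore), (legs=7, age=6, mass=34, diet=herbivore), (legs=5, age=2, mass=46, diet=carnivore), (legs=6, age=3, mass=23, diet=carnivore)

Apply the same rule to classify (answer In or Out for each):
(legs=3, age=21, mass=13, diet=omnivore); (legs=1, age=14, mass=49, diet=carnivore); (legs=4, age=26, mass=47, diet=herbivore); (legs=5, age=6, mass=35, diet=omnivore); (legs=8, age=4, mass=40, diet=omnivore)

In, Out, Out, In, In

The rule appears to be: diet is omnivore AND legs ≥ 3.
In: (legs=3, age=21, mass=13, diet=omnivore), since diet is omnivore, legs = 3.
Out: (legs=1, age=14, mass=49, diet=carnivore), since diet is carnivore, legs = 1.
Out: (legs=4, age=26, mass=47, diet=herbivore), since diet is herbivore, legs = 4.
In: (legs=5, age=6, mass=35, diet=omnivore), since diet is omnivore, legs = 5.
In: (legs=8, age=4, mass=40, diet=omnivore), since diet is omnivore, legs = 8.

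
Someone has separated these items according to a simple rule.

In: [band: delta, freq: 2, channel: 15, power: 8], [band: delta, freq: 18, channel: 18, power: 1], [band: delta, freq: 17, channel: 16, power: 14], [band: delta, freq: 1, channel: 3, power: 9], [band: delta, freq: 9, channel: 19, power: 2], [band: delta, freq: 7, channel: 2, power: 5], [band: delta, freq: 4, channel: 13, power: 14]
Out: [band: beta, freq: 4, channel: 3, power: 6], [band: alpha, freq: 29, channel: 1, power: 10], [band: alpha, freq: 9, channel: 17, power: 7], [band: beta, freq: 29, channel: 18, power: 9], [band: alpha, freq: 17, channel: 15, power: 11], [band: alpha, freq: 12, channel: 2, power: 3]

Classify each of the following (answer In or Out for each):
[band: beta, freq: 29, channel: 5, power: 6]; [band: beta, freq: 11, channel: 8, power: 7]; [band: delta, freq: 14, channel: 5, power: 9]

Out, Out, In

The pattern is that an item is 'In' exactly when: band is delta.
[band: beta, freq: 29, channel: 5, power: 6]: band is beta — does not satisfy this, so Out.
[band: beta, freq: 11, channel: 8, power: 7]: band is beta — does not satisfy this, so Out.
[band: delta, freq: 14, channel: 5, power: 9]: band is delta — checks out, so In.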